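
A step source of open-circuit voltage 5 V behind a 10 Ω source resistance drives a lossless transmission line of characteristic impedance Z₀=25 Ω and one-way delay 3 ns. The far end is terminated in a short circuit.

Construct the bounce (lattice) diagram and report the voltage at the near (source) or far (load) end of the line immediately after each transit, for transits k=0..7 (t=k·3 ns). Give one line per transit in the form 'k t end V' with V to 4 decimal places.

0 0 source 3.5714
1 3 load 0.0000
2 6 source 1.5306
3 9 load 0.0000
4 12 source 0.6560
5 15 load 0.0000
6 18 source 0.2811
7 21 load 0.0000

Γ_L=-1.000000, Γ_S=-0.428571; launch V₁=5·25/35=3.571429
k=0 src: V=3.5714
k=1 load: inc=3.571429, refl=3.571429·-1.000000=-3.5714; V=0.000000+3.571429+-3.571429=0.0000
k=2 src: inc=-3.571429, refl=-3.571429·-0.428571=1.5306; V=3.571429+-3.571429+1.530612=1.5306
k=3 load: inc=1.530612, refl=1.530612·-1.000000=-1.5306; V=0.000000+1.530612+-1.530612=0.0000
k=4 src: inc=-1.530612, refl=-1.530612·-0.428571=0.6560; V=1.530612+-1.530612+0.655977=0.6560
k=5 load: inc=0.655977, refl=0.655977·-1.000000=-0.6560; V=0.000000+0.655977+-0.655977=0.0000
k=6 src: inc=-0.655977, refl=-0.655977·-0.428571=0.2811; V=0.655977+-0.655977+0.281133=0.2811
k=7 load: inc=0.281133, refl=0.281133·-1.000000=-0.2811; V=0.000000+0.281133+-0.281133=0.0000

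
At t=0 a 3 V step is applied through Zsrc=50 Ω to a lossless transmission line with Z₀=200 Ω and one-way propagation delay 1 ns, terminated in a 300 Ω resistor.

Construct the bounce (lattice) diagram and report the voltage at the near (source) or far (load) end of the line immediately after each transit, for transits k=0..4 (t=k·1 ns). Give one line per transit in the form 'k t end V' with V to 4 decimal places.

0 0 source 2.4000
1 1 load 2.8800
2 2 source 2.5920
3 3 load 2.5344
4 4 source 2.5690

Γ_L=0.200000, Γ_S=-0.600000; launch V₁=3·200/250=2.400000
k=0 src: V=2.4000
k=1 load: inc=2.400000, refl=2.400000·0.200000=0.4800; V=0.000000+2.400000+0.480000=2.8800
k=2 src: inc=0.480000, refl=0.480000·-0.600000=-0.2880; V=2.400000+0.480000+-0.288000=2.5920
k=3 load: inc=-0.288000, refl=-0.288000·0.200000=-0.0576; V=2.880000+-0.288000+-0.057600=2.5344
k=4 src: inc=-0.057600, refl=-0.057600·-0.600000=0.0346; V=2.592000+-0.057600+0.034560=2.5690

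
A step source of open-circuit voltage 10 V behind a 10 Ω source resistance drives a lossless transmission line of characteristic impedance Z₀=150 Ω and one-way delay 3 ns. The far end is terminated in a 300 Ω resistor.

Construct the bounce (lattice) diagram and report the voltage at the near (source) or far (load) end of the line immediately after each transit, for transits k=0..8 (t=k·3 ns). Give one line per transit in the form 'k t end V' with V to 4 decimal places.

Γ_L=0.333333, Γ_S=-0.875000; launch V₁=10·150/160=9.375000
k=0 src: V=9.3750
k=1 load: inc=9.375000, refl=9.375000·0.333333=3.1250; V=0.000000+9.375000+3.125000=12.5000
k=2 src: inc=3.125000, refl=3.125000·-0.875000=-2.7344; V=9.375000+3.125000+-2.734375=9.7656
k=3 load: inc=-2.734375, refl=-2.734375·0.333333=-0.9115; V=12.500000+-2.734375+-0.911458=8.8542
k=4 src: inc=-0.911458, refl=-0.911458·-0.875000=0.7975; V=9.765625+-0.911458+0.797526=9.6517
k=5 load: inc=0.797526, refl=0.797526·0.333333=0.2658; V=8.854167+0.797526+0.265842=9.9175
k=6 src: inc=0.265842, refl=0.265842·-0.875000=-0.2326; V=9.651693+0.265842+-0.232612=9.6849
k=7 load: inc=-0.232612, refl=-0.232612·0.333333=-0.0775; V=9.917535+-0.232612+-0.077537=9.6074
k=8 src: inc=-0.077537, refl=-0.077537·-0.875000=0.0678; V=9.684923+-0.077537+0.067845=9.6752

0 0 source 9.3750
1 3 load 12.5000
2 6 source 9.7656
3 9 load 8.8542
4 12 source 9.6517
5 15 load 9.9175
6 18 source 9.6849
7 21 load 9.6074
8 24 source 9.6752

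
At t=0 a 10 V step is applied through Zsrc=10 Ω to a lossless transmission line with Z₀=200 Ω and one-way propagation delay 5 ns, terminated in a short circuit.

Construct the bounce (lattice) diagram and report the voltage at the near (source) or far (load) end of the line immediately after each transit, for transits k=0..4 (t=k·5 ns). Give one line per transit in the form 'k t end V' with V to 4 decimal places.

0 0 source 9.5238
1 5 load 0.0000
2 10 source 8.6168
3 15 load 0.0000
4 20 source 7.7961

Γ_L=-1.000000, Γ_S=-0.904762; launch V₁=10·200/210=9.523810
k=0 src: V=9.5238
k=1 load: inc=9.523810, refl=9.523810·-1.000000=-9.5238; V=0.000000+9.523810+-9.523810=0.0000
k=2 src: inc=-9.523810, refl=-9.523810·-0.904762=8.6168; V=9.523810+-9.523810+8.616780=8.6168
k=3 load: inc=8.616780, refl=8.616780·-1.000000=-8.6168; V=0.000000+8.616780+-8.616780=0.0000
k=4 src: inc=-8.616780, refl=-8.616780·-0.904762=7.7961; V=8.616780+-8.616780+7.796134=7.7961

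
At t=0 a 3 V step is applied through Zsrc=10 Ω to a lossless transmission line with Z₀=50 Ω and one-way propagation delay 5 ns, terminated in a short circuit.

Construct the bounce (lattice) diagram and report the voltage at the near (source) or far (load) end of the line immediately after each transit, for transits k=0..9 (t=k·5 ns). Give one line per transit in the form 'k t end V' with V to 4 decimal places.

0 0 source 2.5000
1 5 load 0.0000
2 10 source 1.6667
3 15 load 0.0000
4 20 source 1.1111
5 25 load 0.0000
6 30 source 0.7407
7 35 load 0.0000
8 40 source 0.4938
9 45 load 0.0000

Γ_L=-1.000000, Γ_S=-0.666667; launch V₁=3·50/60=2.500000
k=0 src: V=2.5000
k=1 load: inc=2.500000, refl=2.500000·-1.000000=-2.5000; V=0.000000+2.500000+-2.500000=0.0000
k=2 src: inc=-2.500000, refl=-2.500000·-0.666667=1.6667; V=2.500000+-2.500000+1.666667=1.6667
k=3 load: inc=1.666667, refl=1.666667·-1.000000=-1.6667; V=0.000000+1.666667+-1.666667=0.0000
k=4 src: inc=-1.666667, refl=-1.666667·-0.666667=1.1111; V=1.666667+-1.666667+1.111111=1.1111
k=5 load: inc=1.111111, refl=1.111111·-1.000000=-1.1111; V=0.000000+1.111111+-1.111111=0.0000
k=6 src: inc=-1.111111, refl=-1.111111·-0.666667=0.7407; V=1.111111+-1.111111+0.740741=0.7407
k=7 load: inc=0.740741, refl=0.740741·-1.000000=-0.7407; V=0.000000+0.740741+-0.740741=0.0000
k=8 src: inc=-0.740741, refl=-0.740741·-0.666667=0.4938; V=0.740741+-0.740741+0.493827=0.4938
k=9 load: inc=0.493827, refl=0.493827·-1.000000=-0.4938; V=0.000000+0.493827+-0.493827=0.0000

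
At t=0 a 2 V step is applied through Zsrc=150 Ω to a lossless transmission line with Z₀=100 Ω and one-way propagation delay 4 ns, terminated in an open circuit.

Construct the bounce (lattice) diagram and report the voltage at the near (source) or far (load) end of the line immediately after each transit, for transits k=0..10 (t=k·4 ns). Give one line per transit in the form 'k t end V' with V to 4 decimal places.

Γ_L=1.000000, Γ_S=0.200000; launch V₁=2·100/250=0.800000
k=0 src: V=0.8000
k=1 load: inc=0.800000, refl=0.800000·1.000000=0.8000; V=0.000000+0.800000+0.800000=1.6000
k=2 src: inc=0.800000, refl=0.800000·0.200000=0.1600; V=0.800000+0.800000+0.160000=1.7600
k=3 load: inc=0.160000, refl=0.160000·1.000000=0.1600; V=1.600000+0.160000+0.160000=1.9200
k=4 src: inc=0.160000, refl=0.160000·0.200000=0.0320; V=1.760000+0.160000+0.032000=1.9520
k=5 load: inc=0.032000, refl=0.032000·1.000000=0.0320; V=1.920000+0.032000+0.032000=1.9840
k=6 src: inc=0.032000, refl=0.032000·0.200000=0.0064; V=1.952000+0.032000+0.006400=1.9904
k=7 load: inc=0.006400, refl=0.006400·1.000000=0.0064; V=1.984000+0.006400+0.006400=1.9968
k=8 src: inc=0.006400, refl=0.006400·0.200000=0.0013; V=1.990400+0.006400+0.001280=1.9981
k=9 load: inc=0.001280, refl=0.001280·1.000000=0.0013; V=1.996800+0.001280+0.001280=1.9994
k=10 src: inc=0.001280, refl=0.001280·0.200000=0.0003; V=1.998080+0.001280+0.000256=1.9996

0 0 source 0.8000
1 4 load 1.6000
2 8 source 1.7600
3 12 load 1.9200
4 16 source 1.9520
5 20 load 1.9840
6 24 source 1.9904
7 28 load 1.9968
8 32 source 1.9981
9 36 load 1.9994
10 40 source 1.9996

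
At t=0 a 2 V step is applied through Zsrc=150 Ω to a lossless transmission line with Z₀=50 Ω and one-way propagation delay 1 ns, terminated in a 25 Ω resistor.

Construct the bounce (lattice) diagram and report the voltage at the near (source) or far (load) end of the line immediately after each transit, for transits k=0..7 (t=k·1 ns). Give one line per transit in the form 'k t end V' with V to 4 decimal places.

0 0 source 0.5000
1 1 load 0.3333
2 2 source 0.2500
3 3 load 0.2778
4 4 source 0.2917
5 5 load 0.2870
6 6 source 0.2847
7 7 load 0.2855

Γ_L=-0.333333, Γ_S=0.500000; launch V₁=2·50/200=0.500000
k=0 src: V=0.5000
k=1 load: inc=0.500000, refl=0.500000·-0.333333=-0.1667; V=0.000000+0.500000+-0.166667=0.3333
k=2 src: inc=-0.166667, refl=-0.166667·0.500000=-0.0833; V=0.500000+-0.166667+-0.083333=0.2500
k=3 load: inc=-0.083333, refl=-0.083333·-0.333333=0.0278; V=0.333333+-0.083333+0.027778=0.2778
k=4 src: inc=0.027778, refl=0.027778·0.500000=0.0139; V=0.250000+0.027778+0.013889=0.2917
k=5 load: inc=0.013889, refl=0.013889·-0.333333=-0.0046; V=0.277778+0.013889+-0.004630=0.2870
k=6 src: inc=-0.004630, refl=-0.004630·0.500000=-0.0023; V=0.291667+-0.004630+-0.002315=0.2847
k=7 load: inc=-0.002315, refl=-0.002315·-0.333333=0.0008; V=0.287037+-0.002315+0.000772=0.2855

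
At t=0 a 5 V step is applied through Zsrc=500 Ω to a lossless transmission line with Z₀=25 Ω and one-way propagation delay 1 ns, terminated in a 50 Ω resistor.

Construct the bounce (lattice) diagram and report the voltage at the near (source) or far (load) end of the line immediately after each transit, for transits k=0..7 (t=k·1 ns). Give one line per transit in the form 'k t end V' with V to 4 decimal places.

0 0 source 0.2381
1 1 load 0.3175
2 2 source 0.3893
3 3 load 0.4132
4 4 source 0.4349
5 5 load 0.4421
6 6 source 0.4486
7 7 load 0.4508

Γ_L=0.333333, Γ_S=0.904762; launch V₁=5·25/525=0.238095
k=0 src: V=0.2381
k=1 load: inc=0.238095, refl=0.238095·0.333333=0.0794; V=0.000000+0.238095+0.079365=0.3175
k=2 src: inc=0.079365, refl=0.079365·0.904762=0.0718; V=0.238095+0.079365+0.071807=0.3893
k=3 load: inc=0.071807, refl=0.071807·0.333333=0.0239; V=0.317460+0.071807+0.023936=0.4132
k=4 src: inc=0.023936, refl=0.023936·0.904762=0.0217; V=0.389267+0.023936+0.021656=0.4349
k=5 load: inc=0.021656, refl=0.021656·0.333333=0.0072; V=0.413202+0.021656+0.007219=0.4421
k=6 src: inc=0.007219, refl=0.007219·0.904762=0.0065; V=0.434858+0.007219+0.006531=0.4486
k=7 load: inc=0.006531, refl=0.006531·0.333333=0.0022; V=0.442077+0.006531+0.002177=0.4508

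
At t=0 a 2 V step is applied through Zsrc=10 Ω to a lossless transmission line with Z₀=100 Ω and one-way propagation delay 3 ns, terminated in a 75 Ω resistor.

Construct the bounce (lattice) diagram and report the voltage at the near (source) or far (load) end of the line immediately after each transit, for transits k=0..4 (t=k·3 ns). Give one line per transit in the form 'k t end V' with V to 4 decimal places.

Γ_L=-0.142857, Γ_S=-0.818182; launch V₁=2·100/110=1.818182
k=0 src: V=1.8182
k=1 load: inc=1.818182, refl=1.818182·-0.142857=-0.2597; V=0.000000+1.818182+-0.259740=1.5584
k=2 src: inc=-0.259740, refl=-0.259740·-0.818182=0.2125; V=1.818182+-0.259740+0.212515=1.7710
k=3 load: inc=0.212515, refl=0.212515·-0.142857=-0.0304; V=1.558442+0.212515+-0.030359=1.7406
k=4 src: inc=-0.030359, refl=-0.030359·-0.818182=0.0248; V=1.770956+-0.030359+0.024839=1.7654

0 0 source 1.8182
1 3 load 1.5584
2 6 source 1.7710
3 9 load 1.7406
4 12 source 1.7654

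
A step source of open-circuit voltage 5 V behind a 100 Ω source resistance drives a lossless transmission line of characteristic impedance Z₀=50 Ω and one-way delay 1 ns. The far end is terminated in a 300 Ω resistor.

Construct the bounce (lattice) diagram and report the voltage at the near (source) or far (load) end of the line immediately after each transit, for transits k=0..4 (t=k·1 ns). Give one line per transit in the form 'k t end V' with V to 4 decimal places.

Γ_L=0.714286, Γ_S=0.333333; launch V₁=5·50/150=1.666667
k=0 src: V=1.6667
k=1 load: inc=1.666667, refl=1.666667·0.714286=1.1905; V=0.000000+1.666667+1.190476=2.8571
k=2 src: inc=1.190476, refl=1.190476·0.333333=0.3968; V=1.666667+1.190476+0.396825=3.2540
k=3 load: inc=0.396825, refl=0.396825·0.714286=0.2834; V=2.857143+0.396825+0.283447=3.5374
k=4 src: inc=0.283447, refl=0.283447·0.333333=0.0945; V=3.253968+0.283447+0.094482=3.6319

0 0 source 1.6667
1 1 load 2.8571
2 2 source 3.2540
3 3 load 3.5374
4 4 source 3.6319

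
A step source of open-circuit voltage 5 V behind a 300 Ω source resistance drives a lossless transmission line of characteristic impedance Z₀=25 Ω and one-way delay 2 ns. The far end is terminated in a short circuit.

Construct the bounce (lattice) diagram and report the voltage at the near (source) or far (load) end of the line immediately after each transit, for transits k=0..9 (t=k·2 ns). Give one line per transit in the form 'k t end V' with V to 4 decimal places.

0 0 source 0.3846
1 2 load 0.0000
2 4 source -0.3254
3 6 load 0.0000
4 8 source 0.2754
5 10 load 0.0000
6 12 source -0.2330
7 14 load 0.0000
8 16 source 0.1972
9 18 load 0.0000

Γ_L=-1.000000, Γ_S=0.846154; launch V₁=5·25/325=0.384615
k=0 src: V=0.3846
k=1 load: inc=0.384615, refl=0.384615·-1.000000=-0.3846; V=0.000000+0.384615+-0.384615=0.0000
k=2 src: inc=-0.384615, refl=-0.384615·0.846154=-0.3254; V=0.384615+-0.384615+-0.325444=-0.3254
k=3 load: inc=-0.325444, refl=-0.325444·-1.000000=0.3254; V=0.000000+-0.325444+0.325444=0.0000
k=4 src: inc=0.325444, refl=0.325444·0.846154=0.2754; V=-0.325444+0.325444+0.275376=0.2754
k=5 load: inc=0.275376, refl=0.275376·-1.000000=-0.2754; V=0.000000+0.275376+-0.275376=0.0000
k=6 src: inc=-0.275376, refl=-0.275376·0.846154=-0.2330; V=0.275376+-0.275376+-0.233010=-0.2330
k=7 load: inc=-0.233010, refl=-0.233010·-1.000000=0.2330; V=0.000000+-0.233010+0.233010=0.0000
k=8 src: inc=0.233010, refl=0.233010·0.846154=0.1972; V=-0.233010+0.233010+0.197162=0.1972
k=9 load: inc=0.197162, refl=0.197162·-1.000000=-0.1972; V=0.000000+0.197162+-0.197162=0.0000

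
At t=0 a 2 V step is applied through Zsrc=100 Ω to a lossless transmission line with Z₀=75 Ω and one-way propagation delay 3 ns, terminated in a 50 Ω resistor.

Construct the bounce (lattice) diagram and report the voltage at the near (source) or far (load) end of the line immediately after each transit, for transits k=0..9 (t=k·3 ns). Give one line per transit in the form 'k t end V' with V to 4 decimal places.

0 0 source 0.8571
1 3 load 0.6857
2 6 source 0.6612
3 9 load 0.6661
4 12 source 0.6668
5 15 load 0.6667
6 18 source 0.6667
7 21 load 0.6667
8 24 source 0.6667
9 27 load 0.6667

Γ_L=-0.200000, Γ_S=0.142857; launch V₁=2·75/175=0.857143
k=0 src: V=0.8571
k=1 load: inc=0.857143, refl=0.857143·-0.200000=-0.1714; V=0.000000+0.857143+-0.171429=0.6857
k=2 src: inc=-0.171429, refl=-0.171429·0.142857=-0.0245; V=0.857143+-0.171429+-0.024490=0.6612
k=3 load: inc=-0.024490, refl=-0.024490·-0.200000=0.0049; V=0.685714+-0.024490+0.004898=0.6661
k=4 src: inc=0.004898, refl=0.004898·0.142857=0.0007; V=0.661224+0.004898+0.000700=0.6668
k=5 load: inc=0.000700, refl=0.000700·-0.200000=-0.0001; V=0.666122+0.000700+-0.000140=0.6667
k=6 src: inc=-0.000140, refl=-0.000140·0.142857=-0.0000; V=0.666822+-0.000140+-0.000020=0.6667
k=7 load: inc=-0.000020, refl=-0.000020·-0.200000=0.0000; V=0.666682+-0.000020+0.000004=0.6667
k=8 src: inc=0.000004, refl=0.000004·0.142857=0.0000; V=0.666662+0.000004+0.000001=0.6667
k=9 load: inc=0.000001, refl=0.000001·-0.200000=-0.0000; V=0.666666+0.000001+-0.000000=0.6667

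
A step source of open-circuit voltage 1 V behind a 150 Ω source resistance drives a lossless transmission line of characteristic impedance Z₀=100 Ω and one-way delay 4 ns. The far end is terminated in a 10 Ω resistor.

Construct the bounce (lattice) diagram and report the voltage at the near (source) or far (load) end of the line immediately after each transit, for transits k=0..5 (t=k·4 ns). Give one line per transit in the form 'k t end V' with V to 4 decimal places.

0 0 source 0.4000
1 4 load 0.0727
2 8 source 0.0073
3 12 load 0.0608
4 16 source 0.0715
5 20 load 0.0628

Γ_L=-0.818182, Γ_S=0.200000; launch V₁=1·100/250=0.400000
k=0 src: V=0.4000
k=1 load: inc=0.400000, refl=0.400000·-0.818182=-0.3273; V=0.000000+0.400000+-0.327273=0.0727
k=2 src: inc=-0.327273, refl=-0.327273·0.200000=-0.0655; V=0.400000+-0.327273+-0.065455=0.0073
k=3 load: inc=-0.065455, refl=-0.065455·-0.818182=0.0536; V=0.072727+-0.065455+0.053554=0.0608
k=4 src: inc=0.053554, refl=0.053554·0.200000=0.0107; V=0.007273+0.053554+0.010711=0.0715
k=5 load: inc=0.010711, refl=0.010711·-0.818182=-0.0088; V=0.060826+0.010711+-0.008763=0.0628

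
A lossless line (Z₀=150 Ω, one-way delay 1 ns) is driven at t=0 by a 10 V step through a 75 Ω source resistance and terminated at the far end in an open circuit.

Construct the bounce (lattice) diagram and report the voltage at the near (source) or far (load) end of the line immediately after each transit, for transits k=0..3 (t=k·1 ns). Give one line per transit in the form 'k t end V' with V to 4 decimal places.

Γ_L=1.000000, Γ_S=-0.333333; launch V₁=10·150/225=6.666667
k=0 src: V=6.6667
k=1 load: inc=6.666667, refl=6.666667·1.000000=6.6667; V=0.000000+6.666667+6.666667=13.3333
k=2 src: inc=6.666667, refl=6.666667·-0.333333=-2.2222; V=6.666667+6.666667+-2.222222=11.1111
k=3 load: inc=-2.222222, refl=-2.222222·1.000000=-2.2222; V=13.333333+-2.222222+-2.222222=8.8889

0 0 source 6.6667
1 1 load 13.3333
2 2 source 11.1111
3 3 load 8.8889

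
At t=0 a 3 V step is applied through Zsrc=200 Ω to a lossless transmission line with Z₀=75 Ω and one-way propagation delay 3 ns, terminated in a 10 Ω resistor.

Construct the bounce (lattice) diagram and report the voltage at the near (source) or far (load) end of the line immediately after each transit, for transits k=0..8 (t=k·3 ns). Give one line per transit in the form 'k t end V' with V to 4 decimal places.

0 0 source 0.8182
1 3 load 0.1925
2 6 source -0.0919
3 9 load 0.1256
4 12 source 0.2245
5 15 load 0.1489
6 18 source 0.1145
7 21 load 0.1408
8 24 source 0.1527

Γ_L=-0.764706, Γ_S=0.454545; launch V₁=3·75/275=0.818182
k=0 src: V=0.8182
k=1 load: inc=0.818182, refl=0.818182·-0.764706=-0.6257; V=0.000000+0.818182+-0.625668=0.1925
k=2 src: inc=-0.625668, refl=-0.625668·0.454545=-0.2844; V=0.818182+-0.625668+-0.284395=-0.0919
k=3 load: inc=-0.284395, refl=-0.284395·-0.764706=0.2175; V=0.192513+-0.284395+0.217478=0.1256
k=4 src: inc=0.217478, refl=0.217478·0.454545=0.0989; V=-0.091881+0.217478+0.098854=0.2245
k=5 load: inc=0.098854, refl=0.098854·-0.764706=-0.0756; V=0.125597+0.098854+-0.075594=0.1489
k=6 src: inc=-0.075594, refl=-0.075594·0.454545=-0.0344; V=0.224451+-0.075594+-0.034361=0.1145
k=7 load: inc=-0.034361, refl=-0.034361·-0.764706=0.0263; V=0.148857+-0.034361+0.026276=0.1408
k=8 src: inc=0.026276, refl=0.026276·0.454545=0.0119; V=0.114496+0.026276+0.011944=0.1527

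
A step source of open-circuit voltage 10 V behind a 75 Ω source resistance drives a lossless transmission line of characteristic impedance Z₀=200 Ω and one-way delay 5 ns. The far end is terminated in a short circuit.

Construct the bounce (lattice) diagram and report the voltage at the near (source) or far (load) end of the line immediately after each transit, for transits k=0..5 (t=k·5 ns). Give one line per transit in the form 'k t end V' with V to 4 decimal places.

0 0 source 7.2727
1 5 load 0.0000
2 10 source 3.3058
3 15 load 0.0000
4 20 source 1.5026
5 25 load 0.0000

Γ_L=-1.000000, Γ_S=-0.454545; launch V₁=10·200/275=7.272727
k=0 src: V=7.2727
k=1 load: inc=7.272727, refl=7.272727·-1.000000=-7.2727; V=0.000000+7.272727+-7.272727=0.0000
k=2 src: inc=-7.272727, refl=-7.272727·-0.454545=3.3058; V=7.272727+-7.272727+3.305785=3.3058
k=3 load: inc=3.305785, refl=3.305785·-1.000000=-3.3058; V=0.000000+3.305785+-3.305785=0.0000
k=4 src: inc=-3.305785, refl=-3.305785·-0.454545=1.5026; V=3.305785+-3.305785+1.502630=1.5026
k=5 load: inc=1.502630, refl=1.502630·-1.000000=-1.5026; V=0.000000+1.502630+-1.502630=0.0000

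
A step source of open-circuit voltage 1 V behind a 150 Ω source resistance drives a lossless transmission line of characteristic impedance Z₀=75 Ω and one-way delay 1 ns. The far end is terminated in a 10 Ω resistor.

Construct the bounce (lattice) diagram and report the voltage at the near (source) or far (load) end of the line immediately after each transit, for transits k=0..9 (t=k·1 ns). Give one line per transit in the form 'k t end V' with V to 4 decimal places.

Γ_L=-0.764706, Γ_S=0.333333; launch V₁=1·75/225=0.333333
k=0 src: V=0.3333
k=1 load: inc=0.333333, refl=0.333333·-0.764706=-0.2549; V=0.000000+0.333333+-0.254902=0.0784
k=2 src: inc=-0.254902, refl=-0.254902·0.333333=-0.0850; V=0.333333+-0.254902+-0.084967=-0.0065
k=3 load: inc=-0.084967, refl=-0.084967·-0.764706=0.0650; V=0.078431+-0.084967+0.064975=0.0584
k=4 src: inc=0.064975, refl=0.064975·0.333333=0.0217; V=-0.006536+0.064975+0.021658=0.0801
k=5 load: inc=0.021658, refl=0.021658·-0.764706=-0.0166; V=0.058439+0.021658+-0.016562=0.0635
k=6 src: inc=-0.016562, refl=-0.016562·0.333333=-0.0055; V=0.080097+-0.016562+-0.005521=0.0580
k=7 load: inc=-0.005521, refl=-0.005521·-0.764706=0.0042; V=0.063535+-0.005521+0.004222=0.0622
k=8 src: inc=0.004222, refl=0.004222·0.333333=0.0014; V=0.058014+0.004222+0.001407=0.0636
k=9 load: inc=0.001407, refl=0.001407·-0.764706=-0.0011; V=0.062236+0.001407+-0.001076=0.0626

0 0 source 0.3333
1 1 load 0.0784
2 2 source -0.0065
3 3 load 0.0584
4 4 source 0.0801
5 5 load 0.0635
6 6 source 0.0580
7 7 load 0.0622
8 8 source 0.0636
9 9 load 0.0626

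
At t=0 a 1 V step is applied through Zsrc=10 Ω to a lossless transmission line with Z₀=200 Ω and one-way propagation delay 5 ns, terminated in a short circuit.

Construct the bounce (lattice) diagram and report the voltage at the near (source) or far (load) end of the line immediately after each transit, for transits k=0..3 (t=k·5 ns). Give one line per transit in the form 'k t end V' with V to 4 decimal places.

Γ_L=-1.000000, Γ_S=-0.904762; launch V₁=1·200/210=0.952381
k=0 src: V=0.9524
k=1 load: inc=0.952381, refl=0.952381·-1.000000=-0.9524; V=0.000000+0.952381+-0.952381=0.0000
k=2 src: inc=-0.952381, refl=-0.952381·-0.904762=0.8617; V=0.952381+-0.952381+0.861678=0.8617
k=3 load: inc=0.861678, refl=0.861678·-1.000000=-0.8617; V=0.000000+0.861678+-0.861678=0.0000

0 0 source 0.9524
1 5 load 0.0000
2 10 source 0.8617
3 15 load 0.0000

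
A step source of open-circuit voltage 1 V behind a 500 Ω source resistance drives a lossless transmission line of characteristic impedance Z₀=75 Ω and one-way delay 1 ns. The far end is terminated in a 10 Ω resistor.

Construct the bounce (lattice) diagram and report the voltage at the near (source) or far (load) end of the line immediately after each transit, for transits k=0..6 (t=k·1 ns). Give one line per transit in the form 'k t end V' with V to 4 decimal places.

0 0 source 0.1304
1 1 load 0.0307
2 2 source -0.0430
3 3 load 0.0133
4 4 source 0.0550
5 5 load 0.0231
6 6 source -0.0004

Γ_L=-0.764706, Γ_S=0.739130; launch V₁=1·75/575=0.130435
k=0 src: V=0.1304
k=1 load: inc=0.130435, refl=0.130435·-0.764706=-0.0997; V=0.000000+0.130435+-0.099744=0.0307
k=2 src: inc=-0.099744, refl=-0.099744·0.739130=-0.0737; V=0.130435+-0.099744+-0.073724=-0.0430
k=3 load: inc=-0.073724, refl=-0.073724·-0.764706=0.0564; V=0.030691+-0.073724+0.056377=0.0133
k=4 src: inc=0.056377, refl=0.056377·0.739130=0.0417; V=-0.043033+0.056377+0.041670=0.0550
k=5 load: inc=0.041670, refl=0.041670·-0.764706=-0.0319; V=0.013344+0.041670+-0.031865=0.0231
k=6 src: inc=-0.031865, refl=-0.031865·0.739130=-0.0236; V=0.055014+-0.031865+-0.023553=-0.0004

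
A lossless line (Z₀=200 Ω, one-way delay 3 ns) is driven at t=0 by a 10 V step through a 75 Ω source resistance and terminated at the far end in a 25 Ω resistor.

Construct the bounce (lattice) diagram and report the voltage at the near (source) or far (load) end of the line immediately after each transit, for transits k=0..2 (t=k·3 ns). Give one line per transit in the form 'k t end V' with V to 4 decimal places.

Γ_L=-0.777778, Γ_S=-0.454545; launch V₁=10·200/275=7.272727
k=0 src: V=7.2727
k=1 load: inc=7.272727, refl=7.272727·-0.777778=-5.6566; V=0.000000+7.272727+-5.656566=1.6162
k=2 src: inc=-5.656566, refl=-5.656566·-0.454545=2.5712; V=7.272727+-5.656566+2.571166=4.1873

0 0 source 7.2727
1 3 load 1.6162
2 6 source 4.1873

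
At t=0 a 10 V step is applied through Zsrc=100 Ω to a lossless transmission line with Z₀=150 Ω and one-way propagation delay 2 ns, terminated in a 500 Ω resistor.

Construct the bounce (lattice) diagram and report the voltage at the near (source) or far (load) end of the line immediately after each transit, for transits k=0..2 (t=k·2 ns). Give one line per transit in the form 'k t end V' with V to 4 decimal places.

Γ_L=0.538462, Γ_S=-0.200000; launch V₁=10·150/250=6.000000
k=0 src: V=6.0000
k=1 load: inc=6.000000, refl=6.000000·0.538462=3.2308; V=0.000000+6.000000+3.230769=9.2308
k=2 src: inc=3.230769, refl=3.230769·-0.200000=-0.6462; V=6.000000+3.230769+-0.646154=8.5846

0 0 source 6.0000
1 2 load 9.2308
2 4 source 8.5846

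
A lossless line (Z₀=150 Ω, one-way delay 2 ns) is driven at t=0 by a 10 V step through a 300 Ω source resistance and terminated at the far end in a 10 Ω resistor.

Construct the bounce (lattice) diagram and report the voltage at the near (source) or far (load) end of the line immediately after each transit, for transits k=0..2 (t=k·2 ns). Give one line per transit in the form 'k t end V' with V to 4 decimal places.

0 0 source 3.3333
1 2 load 0.4167
2 4 source -0.5556

Γ_L=-0.875000, Γ_S=0.333333; launch V₁=10·150/450=3.333333
k=0 src: V=3.3333
k=1 load: inc=3.333333, refl=3.333333·-0.875000=-2.9167; V=0.000000+3.333333+-2.916667=0.4167
k=2 src: inc=-2.916667, refl=-2.916667·0.333333=-0.9722; V=3.333333+-2.916667+-0.972222=-0.5556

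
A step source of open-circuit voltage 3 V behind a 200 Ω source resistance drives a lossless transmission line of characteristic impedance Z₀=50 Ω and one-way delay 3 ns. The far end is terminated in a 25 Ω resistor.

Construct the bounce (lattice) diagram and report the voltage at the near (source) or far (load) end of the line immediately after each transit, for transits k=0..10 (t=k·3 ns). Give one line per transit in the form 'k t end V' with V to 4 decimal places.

0 0 source 0.6000
1 3 load 0.4000
2 6 source 0.2800
3 9 load 0.3200
4 12 source 0.3440
5 15 load 0.3360
6 18 source 0.3312
7 21 load 0.3328
8 24 source 0.3338
9 27 load 0.3334
10 30 source 0.3332

Γ_L=-0.333333, Γ_S=0.600000; launch V₁=3·50/250=0.600000
k=0 src: V=0.6000
k=1 load: inc=0.600000, refl=0.600000·-0.333333=-0.2000; V=0.000000+0.600000+-0.200000=0.4000
k=2 src: inc=-0.200000, refl=-0.200000·0.600000=-0.1200; V=0.600000+-0.200000+-0.120000=0.2800
k=3 load: inc=-0.120000, refl=-0.120000·-0.333333=0.0400; V=0.400000+-0.120000+0.040000=0.3200
k=4 src: inc=0.040000, refl=0.040000·0.600000=0.0240; V=0.280000+0.040000+0.024000=0.3440
k=5 load: inc=0.024000, refl=0.024000·-0.333333=-0.0080; V=0.320000+0.024000+-0.008000=0.3360
k=6 src: inc=-0.008000, refl=-0.008000·0.600000=-0.0048; V=0.344000+-0.008000+-0.004800=0.3312
k=7 load: inc=-0.004800, refl=-0.004800·-0.333333=0.0016; V=0.336000+-0.004800+0.001600=0.3328
k=8 src: inc=0.001600, refl=0.001600·0.600000=0.0010; V=0.331200+0.001600+0.000960=0.3338
k=9 load: inc=0.000960, refl=0.000960·-0.333333=-0.0003; V=0.332800+0.000960+-0.000320=0.3334
k=10 src: inc=-0.000320, refl=-0.000320·0.600000=-0.0002; V=0.333760+-0.000320+-0.000192=0.3332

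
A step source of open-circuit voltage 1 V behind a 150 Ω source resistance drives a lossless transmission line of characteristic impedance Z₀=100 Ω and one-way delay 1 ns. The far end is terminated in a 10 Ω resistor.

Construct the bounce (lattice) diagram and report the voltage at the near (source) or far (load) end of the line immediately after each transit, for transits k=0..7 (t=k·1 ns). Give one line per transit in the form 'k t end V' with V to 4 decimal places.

0 0 source 0.4000
1 1 load 0.0727
2 2 source 0.0073
3 3 load 0.0608
4 4 source 0.0715
5 5 load 0.0628
6 6 source 0.0610
7 7 load 0.0625

Γ_L=-0.818182, Γ_S=0.200000; launch V₁=1·100/250=0.400000
k=0 src: V=0.4000
k=1 load: inc=0.400000, refl=0.400000·-0.818182=-0.3273; V=0.000000+0.400000+-0.327273=0.0727
k=2 src: inc=-0.327273, refl=-0.327273·0.200000=-0.0655; V=0.400000+-0.327273+-0.065455=0.0073
k=3 load: inc=-0.065455, refl=-0.065455·-0.818182=0.0536; V=0.072727+-0.065455+0.053554=0.0608
k=4 src: inc=0.053554, refl=0.053554·0.200000=0.0107; V=0.007273+0.053554+0.010711=0.0715
k=5 load: inc=0.010711, refl=0.010711·-0.818182=-0.0088; V=0.060826+0.010711+-0.008763=0.0628
k=6 src: inc=-0.008763, refl=-0.008763·0.200000=-0.0018; V=0.071537+-0.008763+-0.001753=0.0610
k=7 load: inc=-0.001753, refl=-0.001753·-0.818182=0.0014; V=0.062774+-0.001753+0.001434=0.0625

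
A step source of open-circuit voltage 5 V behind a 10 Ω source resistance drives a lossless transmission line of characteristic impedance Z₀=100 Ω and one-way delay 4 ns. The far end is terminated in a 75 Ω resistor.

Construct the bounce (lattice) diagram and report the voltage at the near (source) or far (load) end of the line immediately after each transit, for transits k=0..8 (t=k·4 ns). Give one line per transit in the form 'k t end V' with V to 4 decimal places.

Γ_L=-0.142857, Γ_S=-0.818182; launch V₁=5·100/110=4.545455
k=0 src: V=4.5455
k=1 load: inc=4.545455, refl=4.545455·-0.142857=-0.6494; V=0.000000+4.545455+-0.649351=3.8961
k=2 src: inc=-0.649351, refl=-0.649351·-0.818182=0.5313; V=4.545455+-0.649351+0.531287=4.4274
k=3 load: inc=0.531287, refl=0.531287·-0.142857=-0.0759; V=3.896104+0.531287+-0.075898=4.3515
k=4 src: inc=-0.075898, refl=-0.075898·-0.818182=0.0621; V=4.427391+-0.075898+0.062098=4.4136
k=5 load: inc=0.062098, refl=0.062098·-0.142857=-0.0089; V=4.351493+0.062098+-0.008871=4.4047
k=6 src: inc=-0.008871, refl=-0.008871·-0.818182=0.0073; V=4.413591+-0.008871+0.007258=4.4120
k=7 load: inc=0.007258, refl=0.007258·-0.142857=-0.0010; V=4.404720+0.007258+-0.001037=4.4109
k=8 src: inc=-0.001037, refl=-0.001037·-0.818182=0.0008; V=4.411978+-0.001037+0.000848=4.4118

0 0 source 4.5455
1 4 load 3.8961
2 8 source 4.4274
3 12 load 4.3515
4 16 source 4.4136
5 20 load 4.4047
6 24 source 4.4120
7 28 load 4.4109
8 32 source 4.4118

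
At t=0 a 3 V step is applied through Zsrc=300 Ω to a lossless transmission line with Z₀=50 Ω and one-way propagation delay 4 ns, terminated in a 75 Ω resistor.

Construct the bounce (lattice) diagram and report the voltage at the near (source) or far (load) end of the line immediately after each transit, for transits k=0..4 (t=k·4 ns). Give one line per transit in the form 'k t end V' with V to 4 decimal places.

0 0 source 0.4286
1 4 load 0.5143
2 8 source 0.5755
3 12 load 0.5878
4 16 source 0.5965

Γ_L=0.200000, Γ_S=0.714286; launch V₁=3·50/350=0.428571
k=0 src: V=0.4286
k=1 load: inc=0.428571, refl=0.428571·0.200000=0.0857; V=0.000000+0.428571+0.085714=0.5143
k=2 src: inc=0.085714, refl=0.085714·0.714286=0.0612; V=0.428571+0.085714+0.061224=0.5755
k=3 load: inc=0.061224, refl=0.061224·0.200000=0.0122; V=0.514286+0.061224+0.012245=0.5878
k=4 src: inc=0.012245, refl=0.012245·0.714286=0.0087; V=0.575510+0.012245+0.008746=0.5965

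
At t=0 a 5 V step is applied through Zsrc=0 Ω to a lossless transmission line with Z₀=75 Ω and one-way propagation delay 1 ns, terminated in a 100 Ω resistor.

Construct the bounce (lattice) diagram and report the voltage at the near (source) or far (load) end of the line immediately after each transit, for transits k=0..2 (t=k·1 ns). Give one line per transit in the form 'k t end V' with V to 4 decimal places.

0 0 source 5.0000
1 1 load 5.7143
2 2 source 5.0000

Γ_L=0.142857, Γ_S=-1.000000; launch V₁=5·75/75=5.000000
k=0 src: V=5.0000
k=1 load: inc=5.000000, refl=5.000000·0.142857=0.7143; V=0.000000+5.000000+0.714286=5.7143
k=2 src: inc=0.714286, refl=0.714286·-1.000000=-0.7143; V=5.000000+0.714286+-0.714286=5.0000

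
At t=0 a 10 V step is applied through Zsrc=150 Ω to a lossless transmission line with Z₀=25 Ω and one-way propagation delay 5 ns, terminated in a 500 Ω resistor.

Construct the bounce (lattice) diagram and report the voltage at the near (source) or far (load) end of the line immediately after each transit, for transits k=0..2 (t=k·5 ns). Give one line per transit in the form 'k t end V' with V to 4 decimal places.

0 0 source 1.4286
1 5 load 2.7211
2 10 source 3.6443

Γ_L=0.904762, Γ_S=0.714286; launch V₁=10·25/175=1.428571
k=0 src: V=1.4286
k=1 load: inc=1.428571, refl=1.428571·0.904762=1.2925; V=0.000000+1.428571+1.292517=2.7211
k=2 src: inc=1.292517, refl=1.292517·0.714286=0.9232; V=1.428571+1.292517+0.923226=3.6443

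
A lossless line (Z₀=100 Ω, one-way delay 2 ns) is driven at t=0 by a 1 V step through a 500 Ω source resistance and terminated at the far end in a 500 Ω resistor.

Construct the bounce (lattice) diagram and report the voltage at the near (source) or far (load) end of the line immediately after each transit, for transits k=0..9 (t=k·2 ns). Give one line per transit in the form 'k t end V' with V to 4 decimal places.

0 0 source 0.1667
1 2 load 0.2778
2 4 source 0.3519
3 6 load 0.4012
4 8 source 0.4342
5 10 load 0.4561
6 12 source 0.4707
7 14 load 0.4805
8 16 source 0.4870
9 18 load 0.4913

Γ_L=0.666667, Γ_S=0.666667; launch V₁=1·100/600=0.166667
k=0 src: V=0.1667
k=1 load: inc=0.166667, refl=0.166667·0.666667=0.1111; V=0.000000+0.166667+0.111111=0.2778
k=2 src: inc=0.111111, refl=0.111111·0.666667=0.0741; V=0.166667+0.111111+0.074074=0.3519
k=3 load: inc=0.074074, refl=0.074074·0.666667=0.0494; V=0.277778+0.074074+0.049383=0.4012
k=4 src: inc=0.049383, refl=0.049383·0.666667=0.0329; V=0.351852+0.049383+0.032922=0.4342
k=5 load: inc=0.032922, refl=0.032922·0.666667=0.0219; V=0.401235+0.032922+0.021948=0.4561
k=6 src: inc=0.021948, refl=0.021948·0.666667=0.0146; V=0.434156+0.021948+0.014632=0.4707
k=7 load: inc=0.014632, refl=0.014632·0.666667=0.0098; V=0.456104+0.014632+0.009755=0.4805
k=8 src: inc=0.009755, refl=0.009755·0.666667=0.0065; V=0.470736+0.009755+0.006503=0.4870
k=9 load: inc=0.006503, refl=0.006503·0.666667=0.0043; V=0.480491+0.006503+0.004335=0.4913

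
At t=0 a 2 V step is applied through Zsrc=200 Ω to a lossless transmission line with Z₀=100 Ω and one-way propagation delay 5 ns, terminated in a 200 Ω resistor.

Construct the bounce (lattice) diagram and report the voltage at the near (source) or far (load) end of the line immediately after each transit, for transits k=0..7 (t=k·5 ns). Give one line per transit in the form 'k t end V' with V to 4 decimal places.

Γ_L=0.333333, Γ_S=0.333333; launch V₁=2·100/300=0.666667
k=0 src: V=0.6667
k=1 load: inc=0.666667, refl=0.666667·0.333333=0.2222; V=0.000000+0.666667+0.222222=0.8889
k=2 src: inc=0.222222, refl=0.222222·0.333333=0.0741; V=0.666667+0.222222+0.074074=0.9630
k=3 load: inc=0.074074, refl=0.074074·0.333333=0.0247; V=0.888889+0.074074+0.024691=0.9877
k=4 src: inc=0.024691, refl=0.024691·0.333333=0.0082; V=0.962963+0.024691+0.008230=0.9959
k=5 load: inc=0.008230, refl=0.008230·0.333333=0.0027; V=0.987654+0.008230+0.002743=0.9986
k=6 src: inc=0.002743, refl=0.002743·0.333333=0.0009; V=0.995885+0.002743+0.000914=0.9995
k=7 load: inc=0.000914, refl=0.000914·0.333333=0.0003; V=0.998628+0.000914+0.000305=0.9998

0 0 source 0.6667
1 5 load 0.8889
2 10 source 0.9630
3 15 load 0.9877
4 20 source 0.9959
5 25 load 0.9986
6 30 source 0.9995
7 35 load 0.9998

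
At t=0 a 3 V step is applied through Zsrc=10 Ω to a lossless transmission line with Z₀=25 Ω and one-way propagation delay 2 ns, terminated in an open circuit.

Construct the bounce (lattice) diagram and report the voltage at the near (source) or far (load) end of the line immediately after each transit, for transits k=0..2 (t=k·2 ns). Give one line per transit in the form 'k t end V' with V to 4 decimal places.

0 0 source 2.1429
1 2 load 4.2857
2 4 source 3.3673

Γ_L=1.000000, Γ_S=-0.428571; launch V₁=3·25/35=2.142857
k=0 src: V=2.1429
k=1 load: inc=2.142857, refl=2.142857·1.000000=2.1429; V=0.000000+2.142857+2.142857=4.2857
k=2 src: inc=2.142857, refl=2.142857·-0.428571=-0.9184; V=2.142857+2.142857+-0.918367=3.3673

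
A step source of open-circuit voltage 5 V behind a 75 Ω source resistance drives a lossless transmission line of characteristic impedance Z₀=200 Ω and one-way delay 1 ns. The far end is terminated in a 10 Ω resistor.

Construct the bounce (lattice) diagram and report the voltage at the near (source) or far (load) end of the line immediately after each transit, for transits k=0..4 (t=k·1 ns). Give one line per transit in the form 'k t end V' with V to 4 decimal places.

Γ_L=-0.904762, Γ_S=-0.454545; launch V₁=5·200/275=3.636364
k=0 src: V=3.6364
k=1 load: inc=3.636364, refl=3.636364·-0.904762=-3.2900; V=0.000000+3.636364+-3.290043=0.3463
k=2 src: inc=-3.290043, refl=-3.290043·-0.454545=1.4955; V=3.636364+-3.290043+1.495474=1.8418
k=3 load: inc=1.495474, refl=1.495474·-0.904762=-1.3530; V=0.346320+1.495474+-1.353048=0.4887
k=4 src: inc=-1.353048, refl=-1.353048·-0.454545=0.6150; V=1.841795+-1.353048+0.615022=1.1038

0 0 source 3.6364
1 1 load 0.3463
2 2 source 1.8418
3 3 load 0.4887
4 4 source 1.1038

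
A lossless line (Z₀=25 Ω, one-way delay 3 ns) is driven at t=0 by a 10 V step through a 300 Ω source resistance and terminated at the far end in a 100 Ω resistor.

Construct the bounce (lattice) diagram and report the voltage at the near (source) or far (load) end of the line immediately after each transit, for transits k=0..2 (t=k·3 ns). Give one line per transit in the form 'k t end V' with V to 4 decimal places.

0 0 source 0.7692
1 3 load 1.2308
2 6 source 1.6213

Γ_L=0.600000, Γ_S=0.846154; launch V₁=10·25/325=0.769231
k=0 src: V=0.7692
k=1 load: inc=0.769231, refl=0.769231·0.600000=0.4615; V=0.000000+0.769231+0.461538=1.2308
k=2 src: inc=0.461538, refl=0.461538·0.846154=0.3905; V=0.769231+0.461538+0.390533=1.6213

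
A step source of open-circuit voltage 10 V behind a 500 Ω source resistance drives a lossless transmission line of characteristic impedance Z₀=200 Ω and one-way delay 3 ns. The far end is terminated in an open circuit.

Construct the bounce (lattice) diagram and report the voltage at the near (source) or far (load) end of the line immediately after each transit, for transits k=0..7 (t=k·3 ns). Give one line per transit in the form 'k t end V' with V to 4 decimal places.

0 0 source 2.8571
1 3 load 5.7143
2 6 source 6.9388
3 9 load 8.1633
4 12 source 8.6880
5 15 load 9.2128
6 18 source 9.4377
7 21 load 9.6626

Γ_L=1.000000, Γ_S=0.428571; launch V₁=10·200/700=2.857143
k=0 src: V=2.8571
k=1 load: inc=2.857143, refl=2.857143·1.000000=2.8571; V=0.000000+2.857143+2.857143=5.7143
k=2 src: inc=2.857143, refl=2.857143·0.428571=1.2245; V=2.857143+2.857143+1.224490=6.9388
k=3 load: inc=1.224490, refl=1.224490·1.000000=1.2245; V=5.714286+1.224490+1.224490=8.1633
k=4 src: inc=1.224490, refl=1.224490·0.428571=0.5248; V=6.938776+1.224490+0.524781=8.6880
k=5 load: inc=0.524781, refl=0.524781·1.000000=0.5248; V=8.163265+0.524781+0.524781=9.2128
k=6 src: inc=0.524781, refl=0.524781·0.428571=0.2249; V=8.688047+0.524781+0.224906=9.4377
k=7 load: inc=0.224906, refl=0.224906·1.000000=0.2249; V=9.212828+0.224906+0.224906=9.6626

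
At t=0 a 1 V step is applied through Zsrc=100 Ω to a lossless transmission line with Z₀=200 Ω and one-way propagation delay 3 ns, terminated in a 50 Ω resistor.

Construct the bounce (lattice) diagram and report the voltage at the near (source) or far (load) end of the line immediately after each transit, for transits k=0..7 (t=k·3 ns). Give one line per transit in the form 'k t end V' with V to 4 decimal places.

0 0 source 0.6667
1 3 load 0.2667
2 6 source 0.4000
3 9 load 0.3200
4 12 source 0.3467
5 15 load 0.3307
6 18 source 0.3360
7 21 load 0.3328

Γ_L=-0.600000, Γ_S=-0.333333; launch V₁=1·200/300=0.666667
k=0 src: V=0.6667
k=1 load: inc=0.666667, refl=0.666667·-0.600000=-0.4000; V=0.000000+0.666667+-0.400000=0.2667
k=2 src: inc=-0.400000, refl=-0.400000·-0.333333=0.1333; V=0.666667+-0.400000+0.133333=0.4000
k=3 load: inc=0.133333, refl=0.133333·-0.600000=-0.0800; V=0.266667+0.133333+-0.080000=0.3200
k=4 src: inc=-0.080000, refl=-0.080000·-0.333333=0.0267; V=0.400000+-0.080000+0.026667=0.3467
k=5 load: inc=0.026667, refl=0.026667·-0.600000=-0.0160; V=0.320000+0.026667+-0.016000=0.3307
k=6 src: inc=-0.016000, refl=-0.016000·-0.333333=0.0053; V=0.346667+-0.016000+0.005333=0.3360
k=7 load: inc=0.005333, refl=0.005333·-0.600000=-0.0032; V=0.330667+0.005333+-0.003200=0.3328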